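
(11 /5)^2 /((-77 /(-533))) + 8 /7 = 6063 /175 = 34.65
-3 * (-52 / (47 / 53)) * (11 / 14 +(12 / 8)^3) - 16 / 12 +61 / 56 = 5777405 / 7896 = 731.69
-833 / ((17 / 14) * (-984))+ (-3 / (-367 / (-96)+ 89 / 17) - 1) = -4611499 / 7273236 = -0.63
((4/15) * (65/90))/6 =13/405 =0.03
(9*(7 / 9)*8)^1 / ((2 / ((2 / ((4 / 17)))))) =238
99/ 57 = 33/ 19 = 1.74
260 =260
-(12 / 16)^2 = -9 / 16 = -0.56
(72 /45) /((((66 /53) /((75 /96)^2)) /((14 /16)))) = 46375 /67584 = 0.69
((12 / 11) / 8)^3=27 / 10648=0.00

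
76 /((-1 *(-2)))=38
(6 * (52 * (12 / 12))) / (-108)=-26 / 9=-2.89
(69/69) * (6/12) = 1/2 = 0.50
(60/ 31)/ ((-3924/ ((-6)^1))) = 10/ 3379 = 0.00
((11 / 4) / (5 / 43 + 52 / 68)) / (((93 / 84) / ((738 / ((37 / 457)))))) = 1355977953 / 52762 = 25699.90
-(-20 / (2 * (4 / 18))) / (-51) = -15 / 17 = -0.88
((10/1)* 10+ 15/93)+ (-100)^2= 313105/31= 10100.16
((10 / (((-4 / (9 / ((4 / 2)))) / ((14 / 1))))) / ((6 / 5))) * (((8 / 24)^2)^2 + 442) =-6265525 / 108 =-58014.12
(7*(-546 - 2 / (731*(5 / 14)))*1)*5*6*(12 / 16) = -62863227 / 731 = -85996.21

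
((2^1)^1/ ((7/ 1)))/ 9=0.03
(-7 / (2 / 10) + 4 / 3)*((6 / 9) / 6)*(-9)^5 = 220887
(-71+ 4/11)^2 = 603729/121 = 4989.50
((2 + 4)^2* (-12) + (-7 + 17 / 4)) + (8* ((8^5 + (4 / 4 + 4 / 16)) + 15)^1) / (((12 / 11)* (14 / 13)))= 4679018 / 21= 222810.38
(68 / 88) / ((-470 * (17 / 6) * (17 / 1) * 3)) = -0.00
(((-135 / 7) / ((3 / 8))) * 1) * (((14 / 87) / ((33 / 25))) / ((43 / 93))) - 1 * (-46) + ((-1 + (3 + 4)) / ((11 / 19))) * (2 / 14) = 3257032 / 96019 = 33.92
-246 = -246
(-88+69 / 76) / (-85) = 6619 / 6460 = 1.02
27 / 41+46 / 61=3533 / 2501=1.41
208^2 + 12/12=43265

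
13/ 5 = 2.60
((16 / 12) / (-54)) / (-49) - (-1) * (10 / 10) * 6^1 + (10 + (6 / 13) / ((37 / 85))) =32570576 / 1909089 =17.06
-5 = -5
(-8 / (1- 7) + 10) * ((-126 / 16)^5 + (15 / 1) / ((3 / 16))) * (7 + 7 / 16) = -2002395953369 / 786432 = -2546178.12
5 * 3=15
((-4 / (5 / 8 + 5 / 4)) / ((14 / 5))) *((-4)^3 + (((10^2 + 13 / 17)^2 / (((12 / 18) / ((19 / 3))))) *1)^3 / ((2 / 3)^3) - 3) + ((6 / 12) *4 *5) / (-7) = -4679169147537159848801345 / 2027555796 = -2307788104657002.42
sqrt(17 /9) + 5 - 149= -144 + sqrt(17) /3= -142.63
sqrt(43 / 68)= sqrt(731) / 34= 0.80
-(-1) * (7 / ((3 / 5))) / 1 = 35 / 3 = 11.67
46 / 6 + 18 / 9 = 29 / 3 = 9.67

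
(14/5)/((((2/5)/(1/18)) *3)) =7/54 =0.13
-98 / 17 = -5.76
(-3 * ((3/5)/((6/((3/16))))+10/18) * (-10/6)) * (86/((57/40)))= 177805/1026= 173.30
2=2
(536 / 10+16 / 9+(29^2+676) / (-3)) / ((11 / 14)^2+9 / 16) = -15886192 / 41625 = -381.65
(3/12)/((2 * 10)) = 1/80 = 0.01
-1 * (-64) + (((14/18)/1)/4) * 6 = 391/6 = 65.17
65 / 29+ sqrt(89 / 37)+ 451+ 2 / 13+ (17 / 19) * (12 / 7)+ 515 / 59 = sqrt(3293) / 37+ 1371647897 / 2958319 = 465.21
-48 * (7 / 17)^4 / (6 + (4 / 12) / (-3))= -1037232 / 4426613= -0.23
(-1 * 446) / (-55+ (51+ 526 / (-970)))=216310 / 2203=98.19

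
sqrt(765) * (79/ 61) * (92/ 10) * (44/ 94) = 239844 * sqrt(85)/ 14335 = 154.26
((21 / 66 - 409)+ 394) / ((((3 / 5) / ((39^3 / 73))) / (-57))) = 1820203515 / 1606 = 1133377.03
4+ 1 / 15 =61 / 15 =4.07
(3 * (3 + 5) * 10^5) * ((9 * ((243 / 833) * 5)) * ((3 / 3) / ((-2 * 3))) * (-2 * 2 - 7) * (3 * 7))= 1212957983.19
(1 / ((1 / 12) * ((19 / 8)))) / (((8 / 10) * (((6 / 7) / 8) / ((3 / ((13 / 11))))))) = 36960 / 247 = 149.64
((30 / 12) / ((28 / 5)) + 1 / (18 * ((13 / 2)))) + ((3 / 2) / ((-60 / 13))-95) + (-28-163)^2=596004809 / 16380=36386.13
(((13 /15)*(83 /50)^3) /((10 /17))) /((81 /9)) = 0.75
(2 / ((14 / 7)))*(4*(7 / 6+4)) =62 / 3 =20.67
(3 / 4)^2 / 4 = 0.14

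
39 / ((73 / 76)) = 2964 / 73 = 40.60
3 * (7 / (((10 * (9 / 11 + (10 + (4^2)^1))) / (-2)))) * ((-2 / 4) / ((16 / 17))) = 3927 / 47200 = 0.08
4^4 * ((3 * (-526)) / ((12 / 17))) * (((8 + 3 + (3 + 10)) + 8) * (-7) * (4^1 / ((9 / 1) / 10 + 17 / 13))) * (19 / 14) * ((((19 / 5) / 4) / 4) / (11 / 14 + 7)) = 42971961344 / 4469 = 9615565.30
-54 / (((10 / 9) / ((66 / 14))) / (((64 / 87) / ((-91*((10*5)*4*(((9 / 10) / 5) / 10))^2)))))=0.14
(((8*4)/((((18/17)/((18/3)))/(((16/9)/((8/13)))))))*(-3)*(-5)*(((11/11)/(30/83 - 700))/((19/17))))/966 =-4989296/479617551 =-0.01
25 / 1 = 25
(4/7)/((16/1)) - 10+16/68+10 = 129/476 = 0.27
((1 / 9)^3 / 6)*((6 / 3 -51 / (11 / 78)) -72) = -2374 / 24057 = -0.10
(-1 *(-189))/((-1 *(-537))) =63/179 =0.35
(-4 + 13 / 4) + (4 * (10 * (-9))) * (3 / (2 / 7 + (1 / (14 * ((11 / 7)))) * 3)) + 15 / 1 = -132315 / 52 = -2544.52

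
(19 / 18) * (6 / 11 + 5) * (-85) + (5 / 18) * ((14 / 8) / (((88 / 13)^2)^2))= -238702872325 / 479756288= -497.55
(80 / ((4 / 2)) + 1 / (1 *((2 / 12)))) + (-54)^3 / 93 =-51062 / 31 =-1647.16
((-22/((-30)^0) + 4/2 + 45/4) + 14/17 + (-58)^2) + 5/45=2053985/612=3356.18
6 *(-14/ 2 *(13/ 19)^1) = -546/ 19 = -28.74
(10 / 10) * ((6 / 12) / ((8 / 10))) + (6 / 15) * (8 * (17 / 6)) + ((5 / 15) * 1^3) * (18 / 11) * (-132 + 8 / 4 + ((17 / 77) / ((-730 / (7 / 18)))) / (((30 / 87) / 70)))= -12980365 / 211992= -61.23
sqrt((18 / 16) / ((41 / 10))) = 3*sqrt(205) / 82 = 0.52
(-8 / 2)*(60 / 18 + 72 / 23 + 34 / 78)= -27.60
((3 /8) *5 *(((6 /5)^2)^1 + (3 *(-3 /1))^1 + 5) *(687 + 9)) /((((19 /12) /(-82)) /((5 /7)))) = 16436736 /133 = 123584.48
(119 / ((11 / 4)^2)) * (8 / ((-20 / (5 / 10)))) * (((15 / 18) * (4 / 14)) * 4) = -1088 / 363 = -3.00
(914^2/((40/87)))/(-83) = -18169863/830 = -21891.40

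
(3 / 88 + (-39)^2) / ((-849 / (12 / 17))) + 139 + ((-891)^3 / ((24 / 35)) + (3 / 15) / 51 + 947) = -6550866456667361 / 6350520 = -1031548039.64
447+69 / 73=447.95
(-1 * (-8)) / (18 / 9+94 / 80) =320 / 127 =2.52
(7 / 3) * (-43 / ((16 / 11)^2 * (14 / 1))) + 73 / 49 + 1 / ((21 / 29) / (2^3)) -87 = -5859299 / 75264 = -77.85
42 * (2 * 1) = 84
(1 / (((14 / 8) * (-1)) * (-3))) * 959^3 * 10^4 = 5039851880000 / 3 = 1679950626666.67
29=29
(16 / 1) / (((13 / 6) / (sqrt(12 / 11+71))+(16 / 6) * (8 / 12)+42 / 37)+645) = 280488404160 / 11358251924197 - 1182816 * sqrt(8723) / 11358251924197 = 0.02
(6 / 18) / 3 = 1 / 9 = 0.11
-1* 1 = -1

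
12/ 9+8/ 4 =10/ 3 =3.33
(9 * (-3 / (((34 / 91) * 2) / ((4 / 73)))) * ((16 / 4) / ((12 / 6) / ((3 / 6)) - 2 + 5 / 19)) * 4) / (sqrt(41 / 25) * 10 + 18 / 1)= -420147 / 266815 + 46683 * sqrt(41) / 266815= -0.45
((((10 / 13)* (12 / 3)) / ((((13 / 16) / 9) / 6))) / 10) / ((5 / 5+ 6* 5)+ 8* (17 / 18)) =31104 / 58643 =0.53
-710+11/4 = -2829/4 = -707.25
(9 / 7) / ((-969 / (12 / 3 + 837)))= -2523 / 2261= -1.12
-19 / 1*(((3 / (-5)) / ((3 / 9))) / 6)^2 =-171 / 100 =-1.71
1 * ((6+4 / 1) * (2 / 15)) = 1.33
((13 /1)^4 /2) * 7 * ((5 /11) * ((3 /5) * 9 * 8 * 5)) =107960580 /11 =9814598.18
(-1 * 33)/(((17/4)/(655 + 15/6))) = -86790/17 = -5105.29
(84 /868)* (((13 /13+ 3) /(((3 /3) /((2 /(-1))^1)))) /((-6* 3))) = 4 /93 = 0.04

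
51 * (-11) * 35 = -19635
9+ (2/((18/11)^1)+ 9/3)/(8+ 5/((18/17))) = 2137/229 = 9.33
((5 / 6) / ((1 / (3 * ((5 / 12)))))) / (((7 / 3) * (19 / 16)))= 0.38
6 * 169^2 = 171366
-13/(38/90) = -585/19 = -30.79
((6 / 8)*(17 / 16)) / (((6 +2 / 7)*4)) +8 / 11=8549 / 11264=0.76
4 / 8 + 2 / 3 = 7 / 6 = 1.17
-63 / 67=-0.94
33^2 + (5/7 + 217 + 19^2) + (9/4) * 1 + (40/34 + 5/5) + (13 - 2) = 801175/476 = 1683.14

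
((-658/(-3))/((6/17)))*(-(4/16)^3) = -5593/576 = -9.71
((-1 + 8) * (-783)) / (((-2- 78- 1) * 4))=203 / 12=16.92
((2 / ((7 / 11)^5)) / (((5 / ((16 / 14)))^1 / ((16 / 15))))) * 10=82458112 / 1764735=46.73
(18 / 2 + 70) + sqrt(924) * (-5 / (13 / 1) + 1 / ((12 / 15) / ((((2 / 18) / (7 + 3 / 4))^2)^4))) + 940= 1019 -367141625321230679690 * sqrt(231) / 477284112917602652493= 1007.31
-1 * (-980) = 980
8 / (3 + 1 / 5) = 5 / 2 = 2.50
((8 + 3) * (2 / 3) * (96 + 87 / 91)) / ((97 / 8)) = 517616 / 8827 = 58.64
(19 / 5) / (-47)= -19 / 235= -0.08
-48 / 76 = -0.63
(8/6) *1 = 4/3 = 1.33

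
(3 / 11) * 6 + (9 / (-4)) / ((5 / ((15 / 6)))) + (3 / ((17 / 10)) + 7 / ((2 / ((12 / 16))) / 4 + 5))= 309 / 88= 3.51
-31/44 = -0.70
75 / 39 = 25 / 13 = 1.92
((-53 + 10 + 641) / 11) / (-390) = -23 / 165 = -0.14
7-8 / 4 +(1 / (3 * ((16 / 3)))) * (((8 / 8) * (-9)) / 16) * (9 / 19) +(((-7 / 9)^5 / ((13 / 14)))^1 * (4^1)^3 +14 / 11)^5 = -2077559.22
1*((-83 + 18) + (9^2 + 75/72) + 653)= 16081/24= 670.04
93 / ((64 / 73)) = 6789 / 64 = 106.08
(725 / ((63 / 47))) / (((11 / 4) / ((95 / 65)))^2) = 196817200 / 1288287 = 152.77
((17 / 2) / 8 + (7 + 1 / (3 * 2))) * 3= 395 / 16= 24.69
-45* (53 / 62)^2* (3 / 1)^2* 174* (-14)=692825805 / 961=720942.57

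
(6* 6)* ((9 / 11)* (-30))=-9720 / 11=-883.64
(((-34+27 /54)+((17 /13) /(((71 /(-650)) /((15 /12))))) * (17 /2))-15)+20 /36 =-447671 /2556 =-175.15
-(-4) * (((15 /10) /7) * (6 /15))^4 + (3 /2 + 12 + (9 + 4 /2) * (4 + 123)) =4233263773 /3001250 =1410.50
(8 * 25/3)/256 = 25/96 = 0.26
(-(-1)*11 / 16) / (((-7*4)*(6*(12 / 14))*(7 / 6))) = -11 / 2688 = -0.00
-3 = -3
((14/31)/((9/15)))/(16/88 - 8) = -385/3999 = -0.10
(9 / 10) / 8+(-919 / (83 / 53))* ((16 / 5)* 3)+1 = -37399589 / 6640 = -5632.47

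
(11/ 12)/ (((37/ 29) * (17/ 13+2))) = 4147/ 19092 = 0.22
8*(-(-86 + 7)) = 632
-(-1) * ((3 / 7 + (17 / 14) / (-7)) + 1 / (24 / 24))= 123 / 98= 1.26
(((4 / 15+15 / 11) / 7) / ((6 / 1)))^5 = 1408514752349 / 15983289768669300000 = 0.00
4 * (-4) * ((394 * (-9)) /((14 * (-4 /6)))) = -42552 /7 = -6078.86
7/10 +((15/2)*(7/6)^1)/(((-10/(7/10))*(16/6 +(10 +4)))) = 2653/4000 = 0.66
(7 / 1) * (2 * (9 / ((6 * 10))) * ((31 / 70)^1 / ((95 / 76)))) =93 / 125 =0.74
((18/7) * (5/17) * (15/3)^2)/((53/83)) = 186750/6307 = 29.61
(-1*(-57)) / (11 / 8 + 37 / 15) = 6840 / 461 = 14.84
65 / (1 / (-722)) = -46930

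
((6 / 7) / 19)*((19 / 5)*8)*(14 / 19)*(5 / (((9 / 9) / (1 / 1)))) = 96 / 19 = 5.05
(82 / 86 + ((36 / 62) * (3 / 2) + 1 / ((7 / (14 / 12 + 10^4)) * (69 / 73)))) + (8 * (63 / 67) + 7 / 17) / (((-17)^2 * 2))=41835645667523 / 27643451409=1513.40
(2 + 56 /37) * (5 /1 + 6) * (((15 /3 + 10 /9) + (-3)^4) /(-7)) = -160160 /333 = -480.96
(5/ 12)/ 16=5/ 192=0.03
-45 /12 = -15 /4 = -3.75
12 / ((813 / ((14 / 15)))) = 0.01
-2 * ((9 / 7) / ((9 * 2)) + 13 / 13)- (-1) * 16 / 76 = -257 / 133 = -1.93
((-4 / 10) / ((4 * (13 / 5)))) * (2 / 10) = -1 / 130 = -0.01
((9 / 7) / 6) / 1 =3 / 14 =0.21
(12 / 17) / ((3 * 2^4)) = 1 / 68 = 0.01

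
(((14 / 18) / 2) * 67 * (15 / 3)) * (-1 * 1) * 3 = -2345 / 6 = -390.83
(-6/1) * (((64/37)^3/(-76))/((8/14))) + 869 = 837019811/962407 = 869.72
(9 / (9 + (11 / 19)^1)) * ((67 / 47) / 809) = 11457 / 6920186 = 0.00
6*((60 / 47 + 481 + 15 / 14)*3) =2862387 / 329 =8700.26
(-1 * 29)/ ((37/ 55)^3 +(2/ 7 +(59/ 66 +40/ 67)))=-13577198250/ 974336917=-13.93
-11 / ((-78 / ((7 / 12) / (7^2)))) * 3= 11 / 2184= 0.01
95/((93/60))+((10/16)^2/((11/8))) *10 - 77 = -17553/1364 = -12.87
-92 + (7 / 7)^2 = -91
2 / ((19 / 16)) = 32 / 19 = 1.68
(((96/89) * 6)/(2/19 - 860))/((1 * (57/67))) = -2144/242347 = -0.01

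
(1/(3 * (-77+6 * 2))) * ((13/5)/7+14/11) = -211/25025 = -0.01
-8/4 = -2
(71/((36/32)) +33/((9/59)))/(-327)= -2515/2943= -0.85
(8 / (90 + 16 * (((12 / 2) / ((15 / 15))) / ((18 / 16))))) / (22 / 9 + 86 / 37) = 0.01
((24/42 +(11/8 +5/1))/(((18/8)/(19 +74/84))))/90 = 64963/95256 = 0.68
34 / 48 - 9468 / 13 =-227011 / 312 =-727.60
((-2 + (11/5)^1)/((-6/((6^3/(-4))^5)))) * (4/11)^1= 306110016/55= 5565636.65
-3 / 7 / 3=-1 / 7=-0.14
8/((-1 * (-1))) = 8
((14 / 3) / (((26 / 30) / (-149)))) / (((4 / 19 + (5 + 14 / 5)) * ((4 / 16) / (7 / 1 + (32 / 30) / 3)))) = -262377080 / 89037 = -2946.83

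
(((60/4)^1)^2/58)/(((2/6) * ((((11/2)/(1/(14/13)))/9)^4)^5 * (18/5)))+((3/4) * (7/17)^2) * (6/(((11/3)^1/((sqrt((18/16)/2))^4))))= 3205223881758950354344068854097984200978992246557/230345803770756023159175853263144194911017472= 13914.84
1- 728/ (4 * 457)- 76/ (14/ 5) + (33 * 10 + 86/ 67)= 65316369/ 214333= 304.74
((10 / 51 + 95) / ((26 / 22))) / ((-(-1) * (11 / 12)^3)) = 2796480 / 26741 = 104.58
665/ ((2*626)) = 665/ 1252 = 0.53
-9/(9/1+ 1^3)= -9/10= -0.90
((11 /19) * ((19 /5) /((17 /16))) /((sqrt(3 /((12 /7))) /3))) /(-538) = -528 * sqrt(7) /160055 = -0.01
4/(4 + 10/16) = 32/37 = 0.86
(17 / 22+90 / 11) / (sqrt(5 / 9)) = 591 * sqrt(5) / 110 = 12.01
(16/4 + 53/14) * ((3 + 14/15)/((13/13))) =30.62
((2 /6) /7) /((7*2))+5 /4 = 1.25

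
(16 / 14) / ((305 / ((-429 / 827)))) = -3432 / 1765645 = -0.00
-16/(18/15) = -40/3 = -13.33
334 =334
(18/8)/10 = 9/40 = 0.22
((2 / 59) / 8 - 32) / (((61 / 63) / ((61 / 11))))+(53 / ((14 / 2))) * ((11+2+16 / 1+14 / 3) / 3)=-16073531 / 163548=-98.28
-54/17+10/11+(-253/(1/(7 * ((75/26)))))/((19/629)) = -15623484431/92378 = -169125.60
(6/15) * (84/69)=0.49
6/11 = 0.55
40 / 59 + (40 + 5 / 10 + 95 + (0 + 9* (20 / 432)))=96709 / 708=136.59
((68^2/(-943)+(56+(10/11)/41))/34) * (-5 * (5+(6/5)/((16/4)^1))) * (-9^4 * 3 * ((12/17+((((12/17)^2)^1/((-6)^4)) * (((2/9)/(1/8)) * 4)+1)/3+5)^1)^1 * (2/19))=482797523701980/968288431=498609.20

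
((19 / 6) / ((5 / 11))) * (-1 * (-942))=32813 / 5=6562.60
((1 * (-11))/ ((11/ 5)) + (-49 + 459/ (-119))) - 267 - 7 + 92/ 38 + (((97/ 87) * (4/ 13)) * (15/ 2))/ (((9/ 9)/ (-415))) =-70057405/ 50141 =-1397.21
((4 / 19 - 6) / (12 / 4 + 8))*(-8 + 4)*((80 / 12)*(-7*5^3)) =-12280.70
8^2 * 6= 384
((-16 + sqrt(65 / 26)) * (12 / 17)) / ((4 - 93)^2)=-192 / 134657 + 6 * sqrt(10) / 134657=-0.00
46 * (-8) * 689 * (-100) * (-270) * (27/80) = -2310492600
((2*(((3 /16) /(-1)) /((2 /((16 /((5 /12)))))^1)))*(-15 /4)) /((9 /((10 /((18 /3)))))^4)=625 /19683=0.03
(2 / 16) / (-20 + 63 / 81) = -9 / 1384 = -0.01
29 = 29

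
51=51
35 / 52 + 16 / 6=521 / 156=3.34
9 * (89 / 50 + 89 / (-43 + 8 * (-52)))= 36401 / 2550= 14.27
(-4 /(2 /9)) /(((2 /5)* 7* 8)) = -45 /56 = -0.80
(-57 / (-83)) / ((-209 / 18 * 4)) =-27 / 1826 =-0.01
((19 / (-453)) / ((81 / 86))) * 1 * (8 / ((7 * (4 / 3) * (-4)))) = 817 / 85617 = 0.01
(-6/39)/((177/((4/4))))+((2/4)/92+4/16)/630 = -41231/88910640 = -0.00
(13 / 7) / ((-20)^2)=13 / 2800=0.00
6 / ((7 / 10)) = 60 / 7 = 8.57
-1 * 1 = -1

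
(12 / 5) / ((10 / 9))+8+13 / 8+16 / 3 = 10271 / 600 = 17.12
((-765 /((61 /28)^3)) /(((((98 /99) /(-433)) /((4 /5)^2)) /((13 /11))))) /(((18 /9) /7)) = 97230212352 /1134905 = 85672.56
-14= -14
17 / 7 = 2.43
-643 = -643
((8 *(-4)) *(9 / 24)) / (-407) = 12 / 407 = 0.03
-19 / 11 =-1.73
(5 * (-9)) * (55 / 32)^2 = -136125 / 1024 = -132.93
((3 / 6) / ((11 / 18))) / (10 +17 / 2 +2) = 18 / 451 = 0.04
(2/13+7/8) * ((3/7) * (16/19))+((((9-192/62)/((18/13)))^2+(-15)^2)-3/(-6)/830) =1511454431779/6205960215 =243.55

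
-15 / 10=-3 / 2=-1.50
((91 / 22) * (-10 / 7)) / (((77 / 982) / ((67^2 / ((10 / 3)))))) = -85959861 / 847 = -101487.44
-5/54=-0.09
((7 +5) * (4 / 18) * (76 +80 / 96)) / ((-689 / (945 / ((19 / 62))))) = -12004440 / 13091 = -917.00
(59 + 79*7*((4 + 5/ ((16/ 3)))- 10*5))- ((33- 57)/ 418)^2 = -24860.57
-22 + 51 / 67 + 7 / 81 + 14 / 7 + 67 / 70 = -6912191 / 379890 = -18.20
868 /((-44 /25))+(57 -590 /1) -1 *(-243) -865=-18130 /11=-1648.18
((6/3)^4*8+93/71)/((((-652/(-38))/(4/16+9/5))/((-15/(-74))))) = 3.13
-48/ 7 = -6.86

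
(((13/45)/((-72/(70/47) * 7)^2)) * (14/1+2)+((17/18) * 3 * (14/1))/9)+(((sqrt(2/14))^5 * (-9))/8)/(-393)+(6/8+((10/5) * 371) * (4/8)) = 3 * sqrt(7)/359464+2422997135/6441444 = 376.16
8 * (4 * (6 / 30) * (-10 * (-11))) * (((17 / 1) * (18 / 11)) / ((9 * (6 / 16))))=17408 / 3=5802.67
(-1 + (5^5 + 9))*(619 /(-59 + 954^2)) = 1939327 /910057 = 2.13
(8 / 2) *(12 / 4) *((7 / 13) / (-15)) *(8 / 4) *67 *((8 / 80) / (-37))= 1876 / 12025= 0.16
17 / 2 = 8.50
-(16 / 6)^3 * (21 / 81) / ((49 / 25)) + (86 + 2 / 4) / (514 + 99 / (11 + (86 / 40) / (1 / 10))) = -2.34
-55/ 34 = -1.62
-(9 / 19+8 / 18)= -157 / 171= -0.92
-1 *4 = -4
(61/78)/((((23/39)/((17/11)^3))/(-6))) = -899079/30613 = -29.37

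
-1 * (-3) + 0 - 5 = -2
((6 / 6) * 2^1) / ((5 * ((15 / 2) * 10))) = 2 / 375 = 0.01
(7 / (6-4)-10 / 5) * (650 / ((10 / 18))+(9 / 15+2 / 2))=8787 / 5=1757.40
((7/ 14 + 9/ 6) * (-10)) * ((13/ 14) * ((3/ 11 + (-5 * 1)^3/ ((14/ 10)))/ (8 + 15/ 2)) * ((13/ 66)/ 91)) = 891020/ 3859779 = 0.23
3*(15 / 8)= 45 / 8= 5.62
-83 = -83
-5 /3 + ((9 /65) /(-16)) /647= -3364427 /2018640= -1.67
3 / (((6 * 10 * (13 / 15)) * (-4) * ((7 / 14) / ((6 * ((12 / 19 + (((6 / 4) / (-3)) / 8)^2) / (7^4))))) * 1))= -27819 / 607280128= -0.00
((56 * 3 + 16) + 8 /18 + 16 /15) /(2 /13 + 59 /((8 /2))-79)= -434096 /149985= -2.89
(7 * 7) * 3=147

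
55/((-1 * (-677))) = 55/677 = 0.08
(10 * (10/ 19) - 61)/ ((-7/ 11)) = 11649/ 133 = 87.59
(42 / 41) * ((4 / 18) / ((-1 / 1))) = -28 / 123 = -0.23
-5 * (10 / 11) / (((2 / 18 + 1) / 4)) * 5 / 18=-50 / 11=-4.55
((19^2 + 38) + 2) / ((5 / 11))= 4411 / 5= 882.20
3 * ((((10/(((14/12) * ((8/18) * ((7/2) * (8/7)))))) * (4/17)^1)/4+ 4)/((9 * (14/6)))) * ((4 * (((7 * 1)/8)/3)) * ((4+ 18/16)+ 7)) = 197783/22848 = 8.66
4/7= 0.57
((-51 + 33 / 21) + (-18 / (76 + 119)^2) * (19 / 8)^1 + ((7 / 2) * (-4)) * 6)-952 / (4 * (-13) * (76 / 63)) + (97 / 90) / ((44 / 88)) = -116.10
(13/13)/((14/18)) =9/7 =1.29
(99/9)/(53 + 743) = 11/796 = 0.01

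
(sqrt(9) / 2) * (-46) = -69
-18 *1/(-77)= 18/77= 0.23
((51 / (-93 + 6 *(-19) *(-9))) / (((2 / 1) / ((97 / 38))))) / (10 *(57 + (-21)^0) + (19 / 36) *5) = 14841 / 123941275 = 0.00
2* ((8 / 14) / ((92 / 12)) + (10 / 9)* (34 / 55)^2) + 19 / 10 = 5081539 / 1753290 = 2.90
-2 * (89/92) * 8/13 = -1.19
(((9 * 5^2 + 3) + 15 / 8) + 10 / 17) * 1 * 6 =1382.78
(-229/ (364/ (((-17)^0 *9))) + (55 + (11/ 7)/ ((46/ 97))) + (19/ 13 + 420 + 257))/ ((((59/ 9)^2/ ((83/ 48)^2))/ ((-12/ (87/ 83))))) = -31498551366957/ 54089281792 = -582.34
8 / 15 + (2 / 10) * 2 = 14 / 15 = 0.93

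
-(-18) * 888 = 15984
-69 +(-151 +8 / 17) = -3732 / 17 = -219.53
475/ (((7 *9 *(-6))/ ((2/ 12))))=-475/ 2268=-0.21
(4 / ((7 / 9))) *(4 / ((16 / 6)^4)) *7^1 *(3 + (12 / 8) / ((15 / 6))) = 6561 / 640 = 10.25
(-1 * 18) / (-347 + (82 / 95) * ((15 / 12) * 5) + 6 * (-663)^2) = -228 / 33402917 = -0.00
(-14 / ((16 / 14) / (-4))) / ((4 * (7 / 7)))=49 / 4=12.25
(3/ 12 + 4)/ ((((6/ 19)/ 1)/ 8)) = 323/ 3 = 107.67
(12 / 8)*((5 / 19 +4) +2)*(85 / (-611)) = -30345 / 23218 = -1.31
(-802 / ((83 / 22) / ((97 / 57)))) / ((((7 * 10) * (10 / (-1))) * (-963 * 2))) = -427867 / 1594583550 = -0.00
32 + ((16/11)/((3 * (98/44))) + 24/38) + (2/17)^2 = 26526344/807177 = 32.86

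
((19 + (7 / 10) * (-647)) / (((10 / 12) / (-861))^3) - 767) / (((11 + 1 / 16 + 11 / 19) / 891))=81016624923967318608 / 2211875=36628030482720.46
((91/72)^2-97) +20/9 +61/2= -324935/5184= -62.68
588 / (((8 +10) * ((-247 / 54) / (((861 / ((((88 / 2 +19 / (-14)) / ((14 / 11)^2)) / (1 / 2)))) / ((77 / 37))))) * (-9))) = 407939504 / 65422643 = 6.24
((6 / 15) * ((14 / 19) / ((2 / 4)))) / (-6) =-28 / 285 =-0.10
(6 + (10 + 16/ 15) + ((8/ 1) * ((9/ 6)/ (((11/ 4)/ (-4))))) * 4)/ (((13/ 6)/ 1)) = -17408/ 715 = -24.35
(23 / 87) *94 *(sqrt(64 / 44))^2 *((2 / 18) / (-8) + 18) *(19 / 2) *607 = 3748981.55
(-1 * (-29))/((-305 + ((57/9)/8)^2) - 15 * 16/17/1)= -0.09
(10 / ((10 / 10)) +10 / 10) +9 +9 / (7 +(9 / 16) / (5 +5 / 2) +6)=10820 / 523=20.69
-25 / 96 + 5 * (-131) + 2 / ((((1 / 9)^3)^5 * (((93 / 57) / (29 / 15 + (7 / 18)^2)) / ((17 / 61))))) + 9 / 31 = 146620493464826.34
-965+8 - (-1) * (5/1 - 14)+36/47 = -45366/47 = -965.23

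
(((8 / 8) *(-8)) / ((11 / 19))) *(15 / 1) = -2280 / 11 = -207.27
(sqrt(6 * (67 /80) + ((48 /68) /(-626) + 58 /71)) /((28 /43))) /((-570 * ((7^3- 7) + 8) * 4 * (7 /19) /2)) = -sqrt(333452205307610) /710851545600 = -0.00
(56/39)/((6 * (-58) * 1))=-0.00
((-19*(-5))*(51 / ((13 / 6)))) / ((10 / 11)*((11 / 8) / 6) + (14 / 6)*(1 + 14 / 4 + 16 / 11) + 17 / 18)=1354320 / 9113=148.61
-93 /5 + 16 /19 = -1687 /95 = -17.76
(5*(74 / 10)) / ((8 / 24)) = 111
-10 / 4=-2.50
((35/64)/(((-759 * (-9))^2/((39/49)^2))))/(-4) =-845/455260684032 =-0.00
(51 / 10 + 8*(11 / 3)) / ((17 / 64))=33056 / 255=129.63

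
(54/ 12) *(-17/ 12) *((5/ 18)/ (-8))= 85/ 384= 0.22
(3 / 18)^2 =1 / 36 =0.03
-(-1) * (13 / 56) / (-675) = -13 / 37800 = -0.00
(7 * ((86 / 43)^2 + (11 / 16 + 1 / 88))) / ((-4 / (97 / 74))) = -561533 / 52096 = -10.78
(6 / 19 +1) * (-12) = -300 / 19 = -15.79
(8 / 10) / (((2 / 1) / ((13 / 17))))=26 / 85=0.31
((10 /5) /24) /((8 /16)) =1 /6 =0.17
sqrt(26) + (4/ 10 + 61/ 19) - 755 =-71382/ 95 + sqrt(26) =-746.29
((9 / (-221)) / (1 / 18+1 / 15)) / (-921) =270 / 746317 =0.00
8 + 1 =9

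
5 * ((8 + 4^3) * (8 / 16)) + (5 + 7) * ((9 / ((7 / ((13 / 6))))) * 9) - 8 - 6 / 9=9916 / 21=472.19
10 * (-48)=-480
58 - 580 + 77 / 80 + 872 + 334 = 54797 / 80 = 684.96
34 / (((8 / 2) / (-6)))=-51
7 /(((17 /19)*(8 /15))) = 14.67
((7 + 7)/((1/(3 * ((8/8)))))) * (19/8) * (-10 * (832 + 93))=-1845375/2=-922687.50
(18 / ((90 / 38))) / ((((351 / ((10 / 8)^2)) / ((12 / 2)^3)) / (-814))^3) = -3644070656.01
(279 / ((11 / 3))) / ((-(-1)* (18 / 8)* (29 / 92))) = 34224 / 319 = 107.29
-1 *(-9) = 9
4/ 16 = 1/ 4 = 0.25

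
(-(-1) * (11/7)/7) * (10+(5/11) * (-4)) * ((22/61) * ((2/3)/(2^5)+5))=39765/11956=3.33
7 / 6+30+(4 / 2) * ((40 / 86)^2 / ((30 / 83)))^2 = 31.88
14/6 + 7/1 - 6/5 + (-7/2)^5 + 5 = -245801/480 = -512.09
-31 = -31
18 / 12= 3 / 2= 1.50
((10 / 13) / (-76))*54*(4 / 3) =-180 / 247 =-0.73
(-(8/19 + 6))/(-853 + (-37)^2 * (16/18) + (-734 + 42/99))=12078/695381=0.02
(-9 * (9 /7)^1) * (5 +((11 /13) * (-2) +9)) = -142.42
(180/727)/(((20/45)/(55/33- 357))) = -143910/727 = -197.95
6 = 6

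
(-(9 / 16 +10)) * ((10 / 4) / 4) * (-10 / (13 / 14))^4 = -15006250 / 169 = -88794.38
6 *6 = 36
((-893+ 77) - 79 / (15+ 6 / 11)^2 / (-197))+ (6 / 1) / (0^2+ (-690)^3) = -28595733101335553 / 35043861829500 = -816.00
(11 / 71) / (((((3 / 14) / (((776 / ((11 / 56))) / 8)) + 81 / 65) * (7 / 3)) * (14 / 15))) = 8322600 / 145834781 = 0.06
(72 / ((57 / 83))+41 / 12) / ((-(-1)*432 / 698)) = 8614367 / 49248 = 174.92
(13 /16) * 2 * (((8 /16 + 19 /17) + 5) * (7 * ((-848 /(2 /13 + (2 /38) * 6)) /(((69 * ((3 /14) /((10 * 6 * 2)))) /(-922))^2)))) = -1984870278503840000 /260797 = -7610786468033.91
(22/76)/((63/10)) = 0.05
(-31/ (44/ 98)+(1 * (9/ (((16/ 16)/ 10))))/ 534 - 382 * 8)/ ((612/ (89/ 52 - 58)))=5969625281/ 20770464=287.41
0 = 0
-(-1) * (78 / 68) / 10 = 39 / 340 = 0.11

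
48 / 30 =8 / 5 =1.60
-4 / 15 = -0.27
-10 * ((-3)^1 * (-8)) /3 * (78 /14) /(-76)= 780 /133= 5.86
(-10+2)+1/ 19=-151/ 19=-7.95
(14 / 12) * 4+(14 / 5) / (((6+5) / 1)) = 812 / 165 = 4.92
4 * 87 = 348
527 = 527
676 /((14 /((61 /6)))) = 10309 /21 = 490.90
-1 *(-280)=280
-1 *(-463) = 463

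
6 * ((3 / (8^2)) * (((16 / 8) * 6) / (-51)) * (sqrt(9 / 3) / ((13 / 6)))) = -27 * sqrt(3) / 884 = -0.05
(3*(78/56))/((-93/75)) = -2925/868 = -3.37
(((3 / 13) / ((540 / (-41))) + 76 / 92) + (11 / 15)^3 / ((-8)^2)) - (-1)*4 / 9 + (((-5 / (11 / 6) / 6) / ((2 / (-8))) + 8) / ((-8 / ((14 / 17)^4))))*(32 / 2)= -461195350510261 / 59335322904000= -7.77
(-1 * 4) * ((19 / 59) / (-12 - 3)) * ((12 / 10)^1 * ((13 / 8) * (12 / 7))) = 2964 / 10325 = 0.29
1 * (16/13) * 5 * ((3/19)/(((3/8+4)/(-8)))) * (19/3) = -1024/91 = -11.25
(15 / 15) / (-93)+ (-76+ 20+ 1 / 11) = -57206 / 1023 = -55.92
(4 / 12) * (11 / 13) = 11 / 39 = 0.28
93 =93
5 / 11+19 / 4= 229 / 44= 5.20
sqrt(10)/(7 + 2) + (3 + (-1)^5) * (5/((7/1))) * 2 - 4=-8/7 + sqrt(10)/9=-0.79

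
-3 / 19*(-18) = 54 / 19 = 2.84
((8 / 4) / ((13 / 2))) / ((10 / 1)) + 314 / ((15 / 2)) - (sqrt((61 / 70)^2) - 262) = 827261 / 2730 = 303.03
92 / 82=46 / 41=1.12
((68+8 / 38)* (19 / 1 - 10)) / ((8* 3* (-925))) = -486 / 17575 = -0.03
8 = 8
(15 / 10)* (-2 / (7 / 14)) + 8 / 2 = -2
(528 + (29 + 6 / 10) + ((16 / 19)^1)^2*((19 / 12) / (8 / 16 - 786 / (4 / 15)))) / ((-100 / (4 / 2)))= -234162566 / 20997375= -11.15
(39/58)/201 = 13/3886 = 0.00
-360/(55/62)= -4464/11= -405.82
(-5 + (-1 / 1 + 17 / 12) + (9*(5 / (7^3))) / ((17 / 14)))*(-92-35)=568.36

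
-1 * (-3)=3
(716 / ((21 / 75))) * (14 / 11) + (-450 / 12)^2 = 205075 / 44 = 4660.80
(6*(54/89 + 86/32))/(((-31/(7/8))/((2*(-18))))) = 886599/44144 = 20.08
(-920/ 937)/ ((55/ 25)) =-4600/ 10307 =-0.45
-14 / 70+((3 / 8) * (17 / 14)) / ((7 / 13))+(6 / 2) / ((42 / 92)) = 28291 / 3920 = 7.22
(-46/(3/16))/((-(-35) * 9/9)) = -736/105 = -7.01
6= 6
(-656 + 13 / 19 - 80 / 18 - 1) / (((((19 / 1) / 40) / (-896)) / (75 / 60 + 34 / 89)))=588198822400 / 289161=2034156.83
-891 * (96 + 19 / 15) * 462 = -200195226 / 5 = -40039045.20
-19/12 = -1.58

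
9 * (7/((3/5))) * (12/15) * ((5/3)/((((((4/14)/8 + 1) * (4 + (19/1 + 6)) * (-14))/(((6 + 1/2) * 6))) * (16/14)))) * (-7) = 66885/841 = 79.53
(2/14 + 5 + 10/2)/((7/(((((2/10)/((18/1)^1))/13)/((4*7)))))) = 0.00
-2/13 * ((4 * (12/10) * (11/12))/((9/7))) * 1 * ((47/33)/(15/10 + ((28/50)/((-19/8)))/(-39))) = -250040/502191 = -0.50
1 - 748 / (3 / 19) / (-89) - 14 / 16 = 113963 / 2136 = 53.35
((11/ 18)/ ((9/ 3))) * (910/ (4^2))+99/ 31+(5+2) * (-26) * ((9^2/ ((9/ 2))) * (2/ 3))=-29050205/ 13392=-2169.22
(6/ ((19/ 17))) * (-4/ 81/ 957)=-136/ 490941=-0.00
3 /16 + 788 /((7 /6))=75669 /112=675.62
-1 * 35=-35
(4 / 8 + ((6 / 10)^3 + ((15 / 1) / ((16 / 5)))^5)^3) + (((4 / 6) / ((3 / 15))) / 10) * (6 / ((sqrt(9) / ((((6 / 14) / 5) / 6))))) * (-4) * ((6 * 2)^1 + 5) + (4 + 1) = 548267661874060467065789794335147643 / 47287796087390208000000000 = 11594273940.38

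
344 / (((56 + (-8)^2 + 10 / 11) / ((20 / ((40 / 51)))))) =48246 / 665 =72.55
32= 32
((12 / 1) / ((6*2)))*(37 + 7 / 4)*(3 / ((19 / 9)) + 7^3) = 253580 / 19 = 13346.32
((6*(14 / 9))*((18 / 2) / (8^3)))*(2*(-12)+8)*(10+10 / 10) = -231 / 8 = -28.88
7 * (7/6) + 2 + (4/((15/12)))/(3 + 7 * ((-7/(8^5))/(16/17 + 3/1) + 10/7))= 2971830917/285400950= 10.41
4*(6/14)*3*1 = 36/7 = 5.14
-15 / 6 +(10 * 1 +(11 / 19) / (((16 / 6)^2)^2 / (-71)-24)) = 1835349 / 245480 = 7.48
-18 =-18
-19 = -19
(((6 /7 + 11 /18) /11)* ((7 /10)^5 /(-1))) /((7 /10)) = -12691 /396000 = -0.03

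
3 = 3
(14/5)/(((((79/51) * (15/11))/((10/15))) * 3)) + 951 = 16909261/17775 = 951.29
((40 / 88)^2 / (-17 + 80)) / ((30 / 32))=80 / 22869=0.00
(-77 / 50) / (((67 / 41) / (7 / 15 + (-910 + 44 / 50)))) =215146393 / 251250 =856.30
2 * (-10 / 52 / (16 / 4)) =-5 / 52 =-0.10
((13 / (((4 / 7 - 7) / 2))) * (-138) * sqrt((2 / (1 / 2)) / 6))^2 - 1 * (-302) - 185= 140259743 / 675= 207792.21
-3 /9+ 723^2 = 1568186 /3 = 522728.67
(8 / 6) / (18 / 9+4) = 2 / 9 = 0.22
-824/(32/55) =-1416.25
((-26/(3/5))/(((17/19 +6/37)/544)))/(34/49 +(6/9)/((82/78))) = -24969941360/1486743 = -16795.06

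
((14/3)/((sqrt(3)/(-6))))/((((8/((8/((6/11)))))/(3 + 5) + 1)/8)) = -9856 * sqrt(3)/141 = -121.07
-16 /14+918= 6418 /7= 916.86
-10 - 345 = -355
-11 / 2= -5.50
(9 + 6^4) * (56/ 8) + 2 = 9137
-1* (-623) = 623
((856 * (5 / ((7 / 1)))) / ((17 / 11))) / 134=23540 / 7973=2.95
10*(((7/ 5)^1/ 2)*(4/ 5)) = 28/ 5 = 5.60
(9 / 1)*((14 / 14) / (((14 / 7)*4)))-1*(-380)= 3049 / 8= 381.12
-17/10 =-1.70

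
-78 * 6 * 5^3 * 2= -117000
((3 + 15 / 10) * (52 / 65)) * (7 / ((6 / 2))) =42 / 5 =8.40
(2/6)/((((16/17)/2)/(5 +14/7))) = 119/24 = 4.96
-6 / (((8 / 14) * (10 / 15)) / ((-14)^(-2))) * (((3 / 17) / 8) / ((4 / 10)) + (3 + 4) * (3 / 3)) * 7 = -17271 / 4352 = -3.97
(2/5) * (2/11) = 4/55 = 0.07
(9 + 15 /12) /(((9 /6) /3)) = 41 /2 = 20.50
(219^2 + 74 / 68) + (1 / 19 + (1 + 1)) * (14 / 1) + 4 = 31004657 / 646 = 47994.83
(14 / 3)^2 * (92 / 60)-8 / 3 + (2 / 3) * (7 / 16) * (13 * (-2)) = 12497 / 540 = 23.14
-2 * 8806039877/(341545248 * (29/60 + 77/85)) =-748513389545/20165400684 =-37.12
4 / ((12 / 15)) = 5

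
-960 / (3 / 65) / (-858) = 24.24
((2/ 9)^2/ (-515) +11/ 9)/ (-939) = -0.00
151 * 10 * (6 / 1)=9060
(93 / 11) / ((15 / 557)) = 313.95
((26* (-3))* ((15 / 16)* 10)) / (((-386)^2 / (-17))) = 49725 / 595984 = 0.08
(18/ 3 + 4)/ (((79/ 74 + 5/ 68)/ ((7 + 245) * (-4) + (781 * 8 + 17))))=132266120/ 2871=46069.70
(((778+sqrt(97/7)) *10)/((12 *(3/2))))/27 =5 *sqrt(679)/1701+3890/243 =16.08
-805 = -805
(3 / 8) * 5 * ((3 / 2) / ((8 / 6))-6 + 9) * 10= 2475 / 32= 77.34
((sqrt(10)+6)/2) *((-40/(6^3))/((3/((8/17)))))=-40/459 - 20 *sqrt(10)/1377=-0.13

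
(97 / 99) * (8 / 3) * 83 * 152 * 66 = 19580032 / 9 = 2175559.11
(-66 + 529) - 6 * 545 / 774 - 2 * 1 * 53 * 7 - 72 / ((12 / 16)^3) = -58552 / 129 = -453.89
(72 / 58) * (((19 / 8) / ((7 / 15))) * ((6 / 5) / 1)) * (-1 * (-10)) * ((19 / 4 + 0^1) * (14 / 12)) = 48735 / 116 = 420.13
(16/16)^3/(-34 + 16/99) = -99/3350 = -0.03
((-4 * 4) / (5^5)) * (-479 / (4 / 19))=36404 / 3125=11.65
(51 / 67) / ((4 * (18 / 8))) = 17 / 201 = 0.08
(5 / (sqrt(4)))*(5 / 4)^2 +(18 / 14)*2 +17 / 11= 19769 / 2464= 8.02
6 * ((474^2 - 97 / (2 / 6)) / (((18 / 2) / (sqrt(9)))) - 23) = 448632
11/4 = 2.75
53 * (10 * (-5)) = -2650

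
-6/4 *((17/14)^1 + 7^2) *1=-2109/28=-75.32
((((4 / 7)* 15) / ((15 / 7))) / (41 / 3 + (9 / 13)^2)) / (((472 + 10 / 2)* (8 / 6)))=169 / 380116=0.00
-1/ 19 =-0.05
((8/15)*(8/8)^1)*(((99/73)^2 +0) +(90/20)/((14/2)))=49380/37303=1.32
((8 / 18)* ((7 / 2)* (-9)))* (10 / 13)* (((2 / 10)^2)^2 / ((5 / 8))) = -0.03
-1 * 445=-445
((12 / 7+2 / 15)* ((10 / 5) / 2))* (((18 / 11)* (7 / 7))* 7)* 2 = 2328 / 55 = 42.33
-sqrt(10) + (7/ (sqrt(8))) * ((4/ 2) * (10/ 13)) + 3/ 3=-sqrt(10) + 1 + 35 * sqrt(2)/ 13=1.65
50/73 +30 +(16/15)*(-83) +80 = 22.15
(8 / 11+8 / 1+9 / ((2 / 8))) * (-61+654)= 291756 / 11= 26523.27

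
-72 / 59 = -1.22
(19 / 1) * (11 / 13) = 209 / 13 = 16.08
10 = 10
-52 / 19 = -2.74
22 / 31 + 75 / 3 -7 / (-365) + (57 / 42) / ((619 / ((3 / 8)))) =20183550971 / 784446320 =25.73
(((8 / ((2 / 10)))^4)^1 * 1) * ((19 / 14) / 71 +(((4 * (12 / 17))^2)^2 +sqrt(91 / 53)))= 2560000 * sqrt(4823) / 53 +6756035075840000 / 41509937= 166111515.28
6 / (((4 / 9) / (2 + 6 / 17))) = 540 / 17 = 31.76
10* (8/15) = 16/3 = 5.33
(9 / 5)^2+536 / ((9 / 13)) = 174929 / 225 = 777.46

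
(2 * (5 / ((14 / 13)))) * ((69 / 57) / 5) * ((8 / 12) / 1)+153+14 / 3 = 159.17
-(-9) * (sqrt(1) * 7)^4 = 21609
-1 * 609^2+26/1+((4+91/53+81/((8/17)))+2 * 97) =-157084859/424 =-370483.16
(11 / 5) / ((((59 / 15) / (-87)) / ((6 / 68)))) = -8613 / 2006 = -4.29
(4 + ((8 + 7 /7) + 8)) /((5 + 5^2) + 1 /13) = 273 /391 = 0.70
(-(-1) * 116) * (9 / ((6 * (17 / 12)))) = 2088 / 17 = 122.82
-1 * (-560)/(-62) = -280/31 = -9.03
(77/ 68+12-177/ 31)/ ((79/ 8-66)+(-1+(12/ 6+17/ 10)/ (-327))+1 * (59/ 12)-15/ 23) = -0.14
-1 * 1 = -1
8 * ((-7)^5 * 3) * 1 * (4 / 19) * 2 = -3226944 / 19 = -169839.16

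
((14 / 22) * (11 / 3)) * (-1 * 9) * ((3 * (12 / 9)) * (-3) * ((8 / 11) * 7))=14112 / 11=1282.91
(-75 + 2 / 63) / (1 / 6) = -449.81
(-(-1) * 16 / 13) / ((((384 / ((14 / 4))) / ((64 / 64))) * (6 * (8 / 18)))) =7 / 1664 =0.00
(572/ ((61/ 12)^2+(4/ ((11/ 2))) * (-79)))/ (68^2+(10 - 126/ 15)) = -566280/ 144772607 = -0.00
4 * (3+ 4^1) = 28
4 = 4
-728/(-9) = 728/9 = 80.89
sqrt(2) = 1.41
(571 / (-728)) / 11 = -571 / 8008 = -0.07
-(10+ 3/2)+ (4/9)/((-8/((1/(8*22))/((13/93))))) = -157903/13728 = -11.50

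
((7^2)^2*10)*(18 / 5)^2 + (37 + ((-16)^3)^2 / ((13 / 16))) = 1362405709 / 65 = 20960087.83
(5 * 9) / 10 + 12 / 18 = 5.17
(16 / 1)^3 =4096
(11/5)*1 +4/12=38/15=2.53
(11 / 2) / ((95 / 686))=3773 / 95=39.72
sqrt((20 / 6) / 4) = sqrt(30) / 6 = 0.91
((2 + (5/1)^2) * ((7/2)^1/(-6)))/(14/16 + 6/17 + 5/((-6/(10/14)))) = -44982/1807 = -24.89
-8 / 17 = -0.47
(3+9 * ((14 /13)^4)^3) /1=580139466745107 /23298085122481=24.90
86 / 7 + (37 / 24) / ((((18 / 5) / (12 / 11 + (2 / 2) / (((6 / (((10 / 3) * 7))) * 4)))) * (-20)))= 58637165 / 4790016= 12.24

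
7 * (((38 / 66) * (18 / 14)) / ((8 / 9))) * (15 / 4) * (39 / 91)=23085 / 2464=9.37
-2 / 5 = -0.40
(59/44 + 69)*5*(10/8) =77375/176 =439.63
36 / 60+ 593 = 2968 / 5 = 593.60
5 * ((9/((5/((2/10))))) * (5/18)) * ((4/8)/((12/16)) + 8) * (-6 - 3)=-39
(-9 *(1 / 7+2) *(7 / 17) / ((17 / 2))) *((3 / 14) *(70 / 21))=-1350 / 2023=-0.67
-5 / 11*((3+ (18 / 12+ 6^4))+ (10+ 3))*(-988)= 6488690 / 11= 589880.91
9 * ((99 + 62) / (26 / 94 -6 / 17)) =-1157751 / 61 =-18979.52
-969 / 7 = -138.43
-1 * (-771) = 771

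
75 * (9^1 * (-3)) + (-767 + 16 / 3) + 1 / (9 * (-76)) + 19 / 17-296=-35832269 / 11628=-3081.55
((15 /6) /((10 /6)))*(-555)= -1665 /2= -832.50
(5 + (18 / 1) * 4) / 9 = 77 / 9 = 8.56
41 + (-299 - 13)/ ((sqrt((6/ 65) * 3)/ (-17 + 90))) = 41 - 3796 * sqrt(130) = -43240.06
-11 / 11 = -1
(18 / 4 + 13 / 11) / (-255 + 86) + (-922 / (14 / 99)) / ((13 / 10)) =-130528415 / 26026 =-5015.31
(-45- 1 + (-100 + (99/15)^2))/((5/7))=-17927/125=-143.42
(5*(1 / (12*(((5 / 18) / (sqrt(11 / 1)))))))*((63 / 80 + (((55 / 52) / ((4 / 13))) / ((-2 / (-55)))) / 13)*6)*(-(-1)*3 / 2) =452601*sqrt(11) / 4160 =360.84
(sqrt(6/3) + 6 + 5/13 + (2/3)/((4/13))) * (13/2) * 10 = 65 * sqrt(2) + 3335/6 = 647.76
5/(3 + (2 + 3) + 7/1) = 1/3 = 0.33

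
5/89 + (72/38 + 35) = 62484/1691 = 36.95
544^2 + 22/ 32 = 4734987/ 16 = 295936.69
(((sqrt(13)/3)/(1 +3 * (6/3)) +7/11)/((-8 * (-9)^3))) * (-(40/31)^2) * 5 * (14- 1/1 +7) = -140000/7706259- 20000 * sqrt(13)/14711949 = -0.02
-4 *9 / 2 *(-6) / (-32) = -27 / 8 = -3.38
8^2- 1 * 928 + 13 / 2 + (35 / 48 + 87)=-36949 / 48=-769.77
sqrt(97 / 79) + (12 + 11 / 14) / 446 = 179 / 6244 + sqrt(7663) / 79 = 1.14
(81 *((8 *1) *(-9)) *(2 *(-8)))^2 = 8707129344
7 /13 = 0.54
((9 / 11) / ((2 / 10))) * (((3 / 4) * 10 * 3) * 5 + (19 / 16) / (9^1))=81095 / 176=460.77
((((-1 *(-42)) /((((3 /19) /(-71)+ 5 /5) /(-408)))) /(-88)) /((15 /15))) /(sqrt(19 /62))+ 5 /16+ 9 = 149 /16+ 76041 *sqrt(1178) /7403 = 361.86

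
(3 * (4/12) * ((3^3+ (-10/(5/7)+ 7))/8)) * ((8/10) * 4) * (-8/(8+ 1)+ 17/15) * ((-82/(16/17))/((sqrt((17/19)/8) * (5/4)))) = -3608 * sqrt(646)/225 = -407.57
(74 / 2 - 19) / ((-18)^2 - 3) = 6 / 107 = 0.06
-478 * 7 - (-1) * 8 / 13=-43490 / 13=-3345.38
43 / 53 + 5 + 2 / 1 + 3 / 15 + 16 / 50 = 11039 / 1325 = 8.33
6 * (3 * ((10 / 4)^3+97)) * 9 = 72981 / 4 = 18245.25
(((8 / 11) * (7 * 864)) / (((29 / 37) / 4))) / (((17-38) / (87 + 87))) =-2045952 / 11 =-185995.64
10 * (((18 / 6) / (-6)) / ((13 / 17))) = -6.54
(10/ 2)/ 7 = 5/ 7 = 0.71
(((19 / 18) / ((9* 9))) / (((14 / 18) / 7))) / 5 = 19 / 810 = 0.02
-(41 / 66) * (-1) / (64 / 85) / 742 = 0.00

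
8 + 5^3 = 133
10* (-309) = -3090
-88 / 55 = -8 / 5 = -1.60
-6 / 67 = -0.09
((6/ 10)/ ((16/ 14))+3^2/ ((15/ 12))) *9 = 2781/ 40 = 69.52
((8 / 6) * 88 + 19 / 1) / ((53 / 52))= 21268 / 159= 133.76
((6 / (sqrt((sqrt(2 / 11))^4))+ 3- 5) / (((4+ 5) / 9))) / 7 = 31 / 7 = 4.43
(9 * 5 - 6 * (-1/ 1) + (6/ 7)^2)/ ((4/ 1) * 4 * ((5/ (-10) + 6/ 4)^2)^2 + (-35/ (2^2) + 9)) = 3.18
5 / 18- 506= -9103 / 18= -505.72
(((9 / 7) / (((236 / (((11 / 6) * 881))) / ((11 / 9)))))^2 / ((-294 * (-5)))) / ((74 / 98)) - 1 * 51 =-5550441014639 / 109054995840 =-50.90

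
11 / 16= 0.69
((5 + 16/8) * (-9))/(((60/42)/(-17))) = 7497/10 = 749.70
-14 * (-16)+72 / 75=5624 / 25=224.96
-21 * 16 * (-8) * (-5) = -13440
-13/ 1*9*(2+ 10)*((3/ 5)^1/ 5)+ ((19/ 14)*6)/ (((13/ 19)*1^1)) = -356217/ 2275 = -156.58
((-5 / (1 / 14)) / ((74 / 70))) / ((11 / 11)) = -66.22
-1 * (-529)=529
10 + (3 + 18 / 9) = 15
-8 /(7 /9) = -72 /7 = -10.29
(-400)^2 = 160000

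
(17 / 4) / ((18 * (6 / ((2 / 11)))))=17 / 2376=0.01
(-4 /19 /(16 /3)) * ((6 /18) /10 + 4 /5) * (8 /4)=-5 /76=-0.07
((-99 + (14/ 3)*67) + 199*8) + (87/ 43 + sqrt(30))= sqrt(30) + 233192/ 129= 1813.17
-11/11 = -1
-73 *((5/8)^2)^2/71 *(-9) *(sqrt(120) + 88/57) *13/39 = 501875/690688 + 136875 *sqrt(30)/145408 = 5.88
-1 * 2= -2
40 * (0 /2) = 0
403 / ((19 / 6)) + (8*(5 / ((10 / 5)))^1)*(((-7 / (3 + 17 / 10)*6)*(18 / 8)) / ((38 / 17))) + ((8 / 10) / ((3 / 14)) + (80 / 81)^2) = -1404022724 / 29294865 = -47.93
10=10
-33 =-33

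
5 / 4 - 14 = -51 / 4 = -12.75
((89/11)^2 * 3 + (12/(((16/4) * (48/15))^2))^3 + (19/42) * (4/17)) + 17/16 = 9163208341855847/46382425571328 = 197.56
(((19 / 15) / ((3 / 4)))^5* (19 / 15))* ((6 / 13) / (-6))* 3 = -48174982144 / 11994328125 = -4.02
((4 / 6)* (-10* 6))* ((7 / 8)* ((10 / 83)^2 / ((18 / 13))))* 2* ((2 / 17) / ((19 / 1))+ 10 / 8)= -6153875 / 6675441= -0.92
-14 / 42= -1 / 3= -0.33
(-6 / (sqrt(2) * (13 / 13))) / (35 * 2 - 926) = 3 * sqrt(2) / 856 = 0.00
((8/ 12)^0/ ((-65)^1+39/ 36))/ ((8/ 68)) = -102/ 767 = -0.13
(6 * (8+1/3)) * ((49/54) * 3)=1225/9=136.11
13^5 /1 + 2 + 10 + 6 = 371311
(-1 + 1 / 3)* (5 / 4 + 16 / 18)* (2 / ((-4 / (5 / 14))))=55 / 216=0.25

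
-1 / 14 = -0.07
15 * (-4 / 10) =-6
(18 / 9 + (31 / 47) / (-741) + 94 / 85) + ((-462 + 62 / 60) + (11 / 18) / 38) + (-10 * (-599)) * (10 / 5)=11522.15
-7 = -7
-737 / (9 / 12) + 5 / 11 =-32413 / 33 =-982.21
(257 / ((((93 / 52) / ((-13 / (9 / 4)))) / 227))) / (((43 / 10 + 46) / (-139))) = 219270631840 / 421011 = 520819.25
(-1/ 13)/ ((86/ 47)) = -47/ 1118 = -0.04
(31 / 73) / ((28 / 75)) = 2325 / 2044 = 1.14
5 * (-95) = -475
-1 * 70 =-70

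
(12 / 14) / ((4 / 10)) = 15 / 7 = 2.14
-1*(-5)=5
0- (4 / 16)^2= -1 / 16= -0.06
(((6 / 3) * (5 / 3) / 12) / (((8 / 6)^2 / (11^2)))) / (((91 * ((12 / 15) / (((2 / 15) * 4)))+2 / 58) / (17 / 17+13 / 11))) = 4785 / 15838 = 0.30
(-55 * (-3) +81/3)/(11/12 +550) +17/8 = 130819/52888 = 2.47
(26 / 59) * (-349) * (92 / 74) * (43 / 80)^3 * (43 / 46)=-15511100137 / 558848000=-27.76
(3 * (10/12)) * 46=115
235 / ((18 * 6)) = 2.18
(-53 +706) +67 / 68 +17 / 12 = 66851 / 102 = 655.40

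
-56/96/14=-1/24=-0.04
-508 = -508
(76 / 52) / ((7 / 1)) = 19 / 91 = 0.21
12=12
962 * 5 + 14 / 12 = 4811.17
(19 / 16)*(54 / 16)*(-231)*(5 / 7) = -84645 / 128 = -661.29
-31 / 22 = -1.41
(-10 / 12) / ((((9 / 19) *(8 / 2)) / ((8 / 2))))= -95 / 54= -1.76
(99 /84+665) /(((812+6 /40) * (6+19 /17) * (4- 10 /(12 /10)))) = -0.03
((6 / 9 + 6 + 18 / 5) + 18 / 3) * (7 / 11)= 1708 / 165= 10.35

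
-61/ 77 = -0.79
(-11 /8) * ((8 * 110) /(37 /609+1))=-368445 /323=-1140.70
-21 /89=-0.24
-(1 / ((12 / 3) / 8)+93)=-95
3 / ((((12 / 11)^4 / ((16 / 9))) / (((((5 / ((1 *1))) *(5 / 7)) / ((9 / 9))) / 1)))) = 366025 / 27216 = 13.45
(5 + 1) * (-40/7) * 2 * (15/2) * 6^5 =-27993600/7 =-3999085.71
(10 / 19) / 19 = 10 / 361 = 0.03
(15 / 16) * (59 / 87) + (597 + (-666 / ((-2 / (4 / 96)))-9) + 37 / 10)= 606.21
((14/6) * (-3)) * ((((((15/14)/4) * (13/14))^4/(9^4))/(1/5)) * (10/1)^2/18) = -2231328125/19672689770496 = -0.00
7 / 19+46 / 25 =1049 / 475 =2.21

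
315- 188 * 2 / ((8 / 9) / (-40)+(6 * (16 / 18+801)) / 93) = 307.73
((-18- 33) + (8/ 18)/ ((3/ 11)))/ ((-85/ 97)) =129301/ 2295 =56.34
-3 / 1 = -3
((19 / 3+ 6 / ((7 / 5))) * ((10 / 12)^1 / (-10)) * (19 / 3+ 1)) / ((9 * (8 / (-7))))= 2453 / 3888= 0.63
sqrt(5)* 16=16* sqrt(5)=35.78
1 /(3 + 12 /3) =1 /7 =0.14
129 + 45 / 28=3657 / 28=130.61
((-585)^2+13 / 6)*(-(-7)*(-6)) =-14373541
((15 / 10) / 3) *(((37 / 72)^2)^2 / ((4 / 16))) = 1874161 / 13436928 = 0.14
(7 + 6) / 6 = 13 / 6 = 2.17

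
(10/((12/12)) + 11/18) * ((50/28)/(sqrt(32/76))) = 4775 * sqrt(38)/1008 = 29.20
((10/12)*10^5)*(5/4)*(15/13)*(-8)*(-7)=87500000/13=6730769.23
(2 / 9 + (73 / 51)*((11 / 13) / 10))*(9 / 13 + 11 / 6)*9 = 1345313 / 172380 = 7.80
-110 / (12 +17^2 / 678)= -14916 / 1685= -8.85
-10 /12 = -5 /6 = -0.83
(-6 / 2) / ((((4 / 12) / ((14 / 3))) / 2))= -84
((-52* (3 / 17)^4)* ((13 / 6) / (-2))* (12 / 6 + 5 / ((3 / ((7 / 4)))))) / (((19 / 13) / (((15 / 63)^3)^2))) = 2025359375 / 60489854066124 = 0.00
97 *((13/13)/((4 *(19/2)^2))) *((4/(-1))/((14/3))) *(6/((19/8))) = -27936/48013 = -0.58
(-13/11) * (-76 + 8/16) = 1963/22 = 89.23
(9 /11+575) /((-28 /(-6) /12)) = 114012 /77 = 1480.68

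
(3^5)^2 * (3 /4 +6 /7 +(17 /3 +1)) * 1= 13679685 /28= 488560.18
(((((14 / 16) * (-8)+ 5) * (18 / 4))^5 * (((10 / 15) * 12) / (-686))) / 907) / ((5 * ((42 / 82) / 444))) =131.63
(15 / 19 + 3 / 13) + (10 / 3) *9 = 7662 / 247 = 31.02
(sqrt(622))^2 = 622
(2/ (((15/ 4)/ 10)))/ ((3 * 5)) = 0.36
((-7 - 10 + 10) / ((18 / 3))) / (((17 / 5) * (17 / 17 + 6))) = -5 / 102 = -0.05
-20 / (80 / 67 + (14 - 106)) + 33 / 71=73978 / 107991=0.69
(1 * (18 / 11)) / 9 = 0.18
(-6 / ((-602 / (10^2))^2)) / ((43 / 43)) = -15000 / 90601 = -0.17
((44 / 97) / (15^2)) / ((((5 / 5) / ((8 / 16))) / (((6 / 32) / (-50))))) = -11 / 2910000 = -0.00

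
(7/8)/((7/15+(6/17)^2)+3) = 4335/17792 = 0.24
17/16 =1.06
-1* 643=-643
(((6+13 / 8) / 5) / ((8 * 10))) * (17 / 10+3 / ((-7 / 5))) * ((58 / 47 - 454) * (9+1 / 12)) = 3916261 / 112800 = 34.72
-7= -7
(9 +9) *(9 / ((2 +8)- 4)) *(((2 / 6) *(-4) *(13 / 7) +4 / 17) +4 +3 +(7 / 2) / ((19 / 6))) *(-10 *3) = -10740060 / 2261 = -4750.14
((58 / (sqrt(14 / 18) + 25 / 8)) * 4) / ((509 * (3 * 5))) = 27840 / 2635093 - 14848 * sqrt(7) / 13175465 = 0.01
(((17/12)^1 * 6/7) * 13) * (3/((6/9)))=1989/28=71.04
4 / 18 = 2 / 9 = 0.22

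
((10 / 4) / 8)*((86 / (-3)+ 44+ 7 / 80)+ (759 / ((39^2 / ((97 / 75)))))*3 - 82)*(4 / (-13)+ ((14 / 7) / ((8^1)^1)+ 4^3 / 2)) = -21775043939 / 33745920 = -645.26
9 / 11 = 0.82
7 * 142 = 994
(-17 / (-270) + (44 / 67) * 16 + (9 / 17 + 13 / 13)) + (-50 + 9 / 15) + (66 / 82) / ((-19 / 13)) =-9067776271 / 239565870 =-37.85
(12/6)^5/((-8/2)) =-8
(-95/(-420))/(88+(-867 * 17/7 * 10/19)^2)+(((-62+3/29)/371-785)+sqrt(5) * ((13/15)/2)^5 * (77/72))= -2202329305332994373/2804918906251056+28589561 * sqrt(5)/1749600000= -785.13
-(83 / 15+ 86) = -1373 / 15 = -91.53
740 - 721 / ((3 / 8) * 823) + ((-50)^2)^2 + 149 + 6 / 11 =169767845717 / 27159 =6250887.21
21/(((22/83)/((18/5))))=15687/55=285.22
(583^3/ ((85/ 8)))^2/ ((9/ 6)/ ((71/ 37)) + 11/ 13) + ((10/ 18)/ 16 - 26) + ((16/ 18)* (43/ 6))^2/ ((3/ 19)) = 162327374700865101536563787/ 759715686000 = 213668583777096.19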